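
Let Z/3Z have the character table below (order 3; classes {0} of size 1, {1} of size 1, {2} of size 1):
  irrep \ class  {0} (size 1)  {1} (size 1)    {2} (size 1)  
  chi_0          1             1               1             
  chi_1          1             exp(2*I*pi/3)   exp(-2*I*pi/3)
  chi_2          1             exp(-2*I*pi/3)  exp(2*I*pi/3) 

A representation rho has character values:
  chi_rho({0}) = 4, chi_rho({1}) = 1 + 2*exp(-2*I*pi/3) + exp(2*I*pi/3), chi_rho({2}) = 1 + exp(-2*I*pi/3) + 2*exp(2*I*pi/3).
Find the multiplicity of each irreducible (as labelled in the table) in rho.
Multiplicities: chi_0: 1, chi_1: 1, chi_2: 2.

Why: Use <chi_rho, chi> = (1/|G|) sum_C |C| * chi_rho(C) * conj(chi(C)) with |G| = 3 for each irreducible chi in the table:
  <chi_rho, chi_0> = (1/3)[1*(4)*conj(1) + 1*(1 + 2*exp(-2*I*pi/3) + exp(2*I*pi/3))*conj(1) + 1*(1 + exp(-2*I*pi/3) + 2*exp(2*I*pi/3))*conj(1)]
      = (1/3)[(4) + (1 + 2*exp(-2*I*pi/3) + exp(2*I*pi/3)) + (1 + exp(-2*I*pi/3) + 2*exp(2*I*pi/3))] = 3/3 = 1
  <chi_rho, chi_1> = (1/3)[1*(4)*conj(1) + 1*(1 + 2*exp(-2*I*pi/3) + exp(2*I*pi/3))*conj(exp(2*I*pi/3)) + 1*(1 + exp(-2*I*pi/3) + 2*exp(2*I*pi/3))*conj(exp(-2*I*pi/3))]
      = (1/3)[(4) + (1 + exp(-2*I*pi/3) + 2*exp(2*I*pi/3)) + (1 + 2*exp(-2*I*pi/3) + exp(2*I*pi/3))] = 3/3 = 1
  <chi_rho, chi_2> = (1/3)[1*(4)*conj(1) + 1*(1 + 2*exp(-2*I*pi/3) + exp(2*I*pi/3))*conj(exp(-2*I*pi/3)) + 1*(1 + exp(-2*I*pi/3) + 2*exp(2*I*pi/3))*conj(exp(2*I*pi/3))]
      = (1/3)[(4) + (1) + (1)] = 6/3 = 2
(Exp terms are combined using exp(i*s)*conj(exp(i*t)) = exp(i*(s-t)), and sums of them are collapsed using the identity that for every m > 1 the m distinct m-th roots of unity sum to 0, e.g. 1 + exp(2*I*pi/3) + exp(-2*I*pi/3) = 0.)
Dimension check: dim(rho) = sum (mult * dim) = 1*1 + 1*1 + 2*1 = 4 = chi_rho(e) = 4.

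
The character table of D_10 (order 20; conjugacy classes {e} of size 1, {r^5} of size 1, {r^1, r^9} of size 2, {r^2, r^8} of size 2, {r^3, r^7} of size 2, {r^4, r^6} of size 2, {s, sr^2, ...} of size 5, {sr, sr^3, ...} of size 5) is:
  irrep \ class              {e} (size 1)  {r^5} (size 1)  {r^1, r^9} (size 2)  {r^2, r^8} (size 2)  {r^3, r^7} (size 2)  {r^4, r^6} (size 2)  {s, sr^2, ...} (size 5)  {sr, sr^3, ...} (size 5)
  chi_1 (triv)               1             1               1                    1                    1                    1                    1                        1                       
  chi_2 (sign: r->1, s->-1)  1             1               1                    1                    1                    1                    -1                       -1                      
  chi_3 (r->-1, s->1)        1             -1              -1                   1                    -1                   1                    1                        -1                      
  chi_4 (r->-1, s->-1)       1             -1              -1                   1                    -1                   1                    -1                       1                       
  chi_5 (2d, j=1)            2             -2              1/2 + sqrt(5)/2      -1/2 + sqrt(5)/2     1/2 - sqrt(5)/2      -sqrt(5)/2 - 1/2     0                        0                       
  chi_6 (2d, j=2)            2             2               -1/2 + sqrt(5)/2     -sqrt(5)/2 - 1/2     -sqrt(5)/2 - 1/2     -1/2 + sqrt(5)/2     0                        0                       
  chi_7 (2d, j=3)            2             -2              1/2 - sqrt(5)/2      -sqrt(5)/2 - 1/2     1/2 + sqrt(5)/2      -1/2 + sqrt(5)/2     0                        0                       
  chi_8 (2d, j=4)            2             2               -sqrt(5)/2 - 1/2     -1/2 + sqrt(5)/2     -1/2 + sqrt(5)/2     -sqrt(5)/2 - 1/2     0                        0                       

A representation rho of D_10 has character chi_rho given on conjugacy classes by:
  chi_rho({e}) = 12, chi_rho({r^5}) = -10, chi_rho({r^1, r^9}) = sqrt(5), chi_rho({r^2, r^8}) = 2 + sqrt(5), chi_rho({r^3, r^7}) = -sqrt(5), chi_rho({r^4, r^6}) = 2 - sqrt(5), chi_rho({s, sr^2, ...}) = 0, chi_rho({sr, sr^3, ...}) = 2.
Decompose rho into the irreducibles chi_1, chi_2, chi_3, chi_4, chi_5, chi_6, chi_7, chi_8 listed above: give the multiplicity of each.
Multiplicities: chi_1: 1, chi_2: 0, chi_3: 1, chi_4: 2, chi_5: 3, chi_6: 0, chi_7: 1, chi_8: 0.

Use <chi_rho, chi> = (1/|G|) sum_C |C| * chi_rho(C) * conj(chi(C)) with |G| = 20 for each irreducible chi in the table:
  <chi_rho, chi_1> = (1/20)[1*(12)*conj(1) + 1*(-10)*conj(1) + 2*(sqrt(5))*conj(1) + 2*(2 + sqrt(5))*conj(1) + 2*(-sqrt(5))*conj(1) + 2*(2 - sqrt(5))*conj(1) + 5*(0)*conj(1) + 5*(2)*conj(1)]
      = (1/20)[(12) + (-10) + (2*sqrt(5)) + (4 + 2*sqrt(5)) + (-2*sqrt(5)) + (4 - 2*sqrt(5)) + (0) + (10)] = 20/20 = 1
  <chi_rho, chi_2> = (1/20)[1*(12)*conj(1) + 1*(-10)*conj(1) + 2*(sqrt(5))*conj(1) + 2*(2 + sqrt(5))*conj(1) + 2*(-sqrt(5))*conj(1) + 2*(2 - sqrt(5))*conj(1) + 5*(0)*conj(-1) + 5*(2)*conj(-1)]
      = (1/20)[(12) + (-10) + (2*sqrt(5)) + (4 + 2*sqrt(5)) + (-2*sqrt(5)) + (4 - 2*sqrt(5)) + (0) + (-10)] = 0/20 = 0
  <chi_rho, chi_3> = (1/20)[1*(12)*conj(1) + 1*(-10)*conj(-1) + 2*(sqrt(5))*conj(-1) + 2*(2 + sqrt(5))*conj(1) + 2*(-sqrt(5))*conj(-1) + 2*(2 - sqrt(5))*conj(1) + 5*(0)*conj(1) + 5*(2)*conj(-1)]
      = (1/20)[(12) + (10) + (-2*sqrt(5)) + (4 + 2*sqrt(5)) + (2*sqrt(5)) + (4 - 2*sqrt(5)) + (0) + (-10)] = 20/20 = 1
  <chi_rho, chi_4> = (1/20)[1*(12)*conj(1) + 1*(-10)*conj(-1) + 2*(sqrt(5))*conj(-1) + 2*(2 + sqrt(5))*conj(1) + 2*(-sqrt(5))*conj(-1) + 2*(2 - sqrt(5))*conj(1) + 5*(0)*conj(-1) + 5*(2)*conj(1)]
      = (1/20)[(12) + (10) + (-2*sqrt(5)) + (4 + 2*sqrt(5)) + (2*sqrt(5)) + (4 - 2*sqrt(5)) + (0) + (10)] = 40/20 = 2
  <chi_rho, chi_5> = (1/20)[1*(12)*conj(2) + 1*(-10)*conj(-2) + 2*(sqrt(5))*conj(1/2 + sqrt(5)/2) + 2*(2 + sqrt(5))*conj(-1/2 + sqrt(5)/2) + 2*(-sqrt(5))*conj(1/2 - sqrt(5)/2) + 2*(2 - sqrt(5))*conj(-sqrt(5)/2 - 1/2) + 5*(0)*conj(0) + 5*(2)*conj(0)]
      = (1/20)[(24) + (20) + (sqrt(5) + 5) + (sqrt(5) + 3) + (5 - sqrt(5)) + (3 - sqrt(5)) + (0) + (0)] = 60/20 = 3
  <chi_rho, chi_6> = (1/20)[1*(12)*conj(2) + 1*(-10)*conj(2) + 2*(sqrt(5))*conj(-1/2 + sqrt(5)/2) + 2*(2 + sqrt(5))*conj(-sqrt(5)/2 - 1/2) + 2*(-sqrt(5))*conj(-sqrt(5)/2 - 1/2) + 2*(2 - sqrt(5))*conj(-1/2 + sqrt(5)/2) + 5*(0)*conj(0) + 5*(2)*conj(0)]
      = (1/20)[(24) + (-20) + (5 - sqrt(5)) + (-7 - 3*sqrt(5)) + (sqrt(5) + 5) + (-7 + 3*sqrt(5)) + (0) + (0)] = 0/20 = 0
  <chi_rho, chi_7> = (1/20)[1*(12)*conj(2) + 1*(-10)*conj(-2) + 2*(sqrt(5))*conj(1/2 - sqrt(5)/2) + 2*(2 + sqrt(5))*conj(-sqrt(5)/2 - 1/2) + 2*(-sqrt(5))*conj(1/2 + sqrt(5)/2) + 2*(2 - sqrt(5))*conj(-1/2 + sqrt(5)/2) + 5*(0)*conj(0) + 5*(2)*conj(0)]
      = (1/20)[(24) + (20) + (-5 + sqrt(5)) + (-7 - 3*sqrt(5)) + (-5 - sqrt(5)) + (-7 + 3*sqrt(5)) + (0) + (0)] = 20/20 = 1
  <chi_rho, chi_8> = (1/20)[1*(12)*conj(2) + 1*(-10)*conj(2) + 2*(sqrt(5))*conj(-sqrt(5)/2 - 1/2) + 2*(2 + sqrt(5))*conj(-1/2 + sqrt(5)/2) + 2*(-sqrt(5))*conj(-1/2 + sqrt(5)/2) + 2*(2 - sqrt(5))*conj(-sqrt(5)/2 - 1/2) + 5*(0)*conj(0) + 5*(2)*conj(0)]
      = (1/20)[(24) + (-20) + (-5 - sqrt(5)) + (sqrt(5) + 3) + (-5 + sqrt(5)) + (3 - sqrt(5)) + (0) + (0)] = 0/20 = 0
Dimension check: dim(rho) = sum (mult * dim) = 1*1 + 0*1 + 1*1 + 2*1 + 3*2 + 0*2 + 1*2 + 0*2 = 12 = chi_rho(e) = 12.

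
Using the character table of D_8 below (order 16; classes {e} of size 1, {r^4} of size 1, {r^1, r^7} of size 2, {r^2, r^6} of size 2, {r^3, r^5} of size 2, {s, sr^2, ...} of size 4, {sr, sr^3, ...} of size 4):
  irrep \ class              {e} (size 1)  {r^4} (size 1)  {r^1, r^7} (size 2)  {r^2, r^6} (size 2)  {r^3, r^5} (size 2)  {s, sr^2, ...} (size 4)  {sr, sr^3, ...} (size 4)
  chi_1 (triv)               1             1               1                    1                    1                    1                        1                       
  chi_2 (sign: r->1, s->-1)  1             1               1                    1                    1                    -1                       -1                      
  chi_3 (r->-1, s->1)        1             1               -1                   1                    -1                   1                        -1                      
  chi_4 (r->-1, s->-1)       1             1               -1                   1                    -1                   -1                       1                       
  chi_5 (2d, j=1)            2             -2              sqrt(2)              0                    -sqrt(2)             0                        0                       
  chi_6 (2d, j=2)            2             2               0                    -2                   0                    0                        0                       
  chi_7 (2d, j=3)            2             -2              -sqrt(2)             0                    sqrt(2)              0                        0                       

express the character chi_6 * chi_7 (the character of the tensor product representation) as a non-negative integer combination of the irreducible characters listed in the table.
chi_6 tensor chi_7 = chi_5 + chi_7 (all other irreducibles have multiplicity 0).

Proof sketch: The character of a tensor product is the pointwise product (chi_6 * chi_7)(C) = chi_6(C) * chi_7(C):
  {e}: (2)*(2), {r^4}: (2)*(-2), {r^1, r^7}: (0)*(-sqrt(2)), {r^2, r^6}: (-2)*(0), {r^3, r^5}: (0)*(sqrt(2)), {s, sr^2, ...}: (0)*(0), {sr, sr^3, ...}: (0)*(0)
so (chi_6 * chi_7) takes values
  {e} -> 4, {r^4} -> -4, {r^1, r^7} -> 0, {r^2, r^6} -> 0, {r^3, r^5} -> 0, {s, sr^2, ...} -> 0, {sr, sr^3, ...} -> 0.
Now take the inner product of this character with each irreducible chi from the table, <chi_6*chi_7, chi> = (1/16) sum_C |C| (chi_6*chi_7)(C) conj(chi(C)):
  <chi_6*chi_7, chi_1> = (1/16)[1*(4)*conj(1) + 1*(-4)*conj(1) + 2*(0)*conj(1) + 2*(0)*conj(1) + 2*(0)*conj(1) + 4*(0)*conj(1) + 4*(0)*conj(1)]
      = (1/16)[(4) + (-4) + (0) + (0) + (0) + (0) + (0)] = 0/16 = 0
  <chi_6*chi_7, chi_2> = (1/16)[1*(4)*conj(1) + 1*(-4)*conj(1) + 2*(0)*conj(1) + 2*(0)*conj(1) + 2*(0)*conj(1) + 4*(0)*conj(-1) + 4*(0)*conj(-1)]
      = (1/16)[(4) + (-4) + (0) + (0) + (0) + (0) + (0)] = 0/16 = 0
  <chi_6*chi_7, chi_3> = (1/16)[1*(4)*conj(1) + 1*(-4)*conj(1) + 2*(0)*conj(-1) + 2*(0)*conj(1) + 2*(0)*conj(-1) + 4*(0)*conj(1) + 4*(0)*conj(-1)]
      = (1/16)[(4) + (-4) + (0) + (0) + (0) + (0) + (0)] = 0/16 = 0
  <chi_6*chi_7, chi_4> = (1/16)[1*(4)*conj(1) + 1*(-4)*conj(1) + 2*(0)*conj(-1) + 2*(0)*conj(1) + 2*(0)*conj(-1) + 4*(0)*conj(-1) + 4*(0)*conj(1)]
      = (1/16)[(4) + (-4) + (0) + (0) + (0) + (0) + (0)] = 0/16 = 0
  <chi_6*chi_7, chi_5> = (1/16)[1*(4)*conj(2) + 1*(-4)*conj(-2) + 2*(0)*conj(sqrt(2)) + 2*(0)*conj(0) + 2*(0)*conj(-sqrt(2)) + 4*(0)*conj(0) + 4*(0)*conj(0)]
      = (1/16)[(8) + (8) + (0) + (0) + (0) + (0) + (0)] = 16/16 = 1
  <chi_6*chi_7, chi_6> = (1/16)[1*(4)*conj(2) + 1*(-4)*conj(2) + 2*(0)*conj(0) + 2*(0)*conj(-2) + 2*(0)*conj(0) + 4*(0)*conj(0) + 4*(0)*conj(0)]
      = (1/16)[(8) + (-8) + (0) + (0) + (0) + (0) + (0)] = 0/16 = 0
  <chi_6*chi_7, chi_7> = (1/16)[1*(4)*conj(2) + 1*(-4)*conj(-2) + 2*(0)*conj(-sqrt(2)) + 2*(0)*conj(0) + 2*(0)*conj(sqrt(2)) + 4*(0)*conj(0) + 4*(0)*conj(0)]
      = (1/16)[(8) + (8) + (0) + (0) + (0) + (0) + (0)] = 16/16 = 1
Hence the multiplicities are chi_5: 1, chi_7: 1. Dimension check: dim(chi_6)*dim(chi_7) = 2*2 = 4 and sum (mult * dim) = 1*2 + 1*2 = 4.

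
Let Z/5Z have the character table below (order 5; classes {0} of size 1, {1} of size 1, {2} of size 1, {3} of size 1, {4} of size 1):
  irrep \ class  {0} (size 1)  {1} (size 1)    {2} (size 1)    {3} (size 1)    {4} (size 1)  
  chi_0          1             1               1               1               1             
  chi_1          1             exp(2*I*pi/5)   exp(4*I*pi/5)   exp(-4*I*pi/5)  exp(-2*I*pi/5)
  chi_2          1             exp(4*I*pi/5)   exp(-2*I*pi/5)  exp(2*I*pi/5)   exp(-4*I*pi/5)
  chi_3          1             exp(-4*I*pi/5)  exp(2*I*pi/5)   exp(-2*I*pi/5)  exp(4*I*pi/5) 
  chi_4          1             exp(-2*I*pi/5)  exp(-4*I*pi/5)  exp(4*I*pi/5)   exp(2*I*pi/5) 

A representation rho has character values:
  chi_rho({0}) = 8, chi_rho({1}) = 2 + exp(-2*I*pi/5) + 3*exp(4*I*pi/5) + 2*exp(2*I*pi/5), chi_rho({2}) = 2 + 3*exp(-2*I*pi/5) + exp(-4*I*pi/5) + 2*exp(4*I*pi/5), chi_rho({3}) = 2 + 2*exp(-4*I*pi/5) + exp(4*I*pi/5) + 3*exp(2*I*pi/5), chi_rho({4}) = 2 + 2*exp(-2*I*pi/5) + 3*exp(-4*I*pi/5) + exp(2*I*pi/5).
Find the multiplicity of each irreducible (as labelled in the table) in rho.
Multiplicities: chi_0: 2, chi_1: 2, chi_2: 3, chi_3: 0, chi_4: 1.

Reasoning: Use <chi_rho, chi> = (1/|G|) sum_C |C| * chi_rho(C) * conj(chi(C)) with |G| = 5 for each irreducible chi in the table:
  <chi_rho, chi_0> = (1/5)[1*(8)*conj(1) + 1*(2 + exp(-2*I*pi/5) + 3*exp(4*I*pi/5) + 2*exp(2*I*pi/5))*conj(1) + 1*(2 + 3*exp(-2*I*pi/5) + exp(-4*I*pi/5) + 2*exp(4*I*pi/5))*conj(1) + 1*(2 + 2*exp(-4*I*pi/5) + exp(4*I*pi/5) + 3*exp(2*I*pi/5))*conj(1) + 1*(2 + 2*exp(-2*I*pi/5) + 3*exp(-4*I*pi/5) + exp(2*I*pi/5))*conj(1)]
      = (1/5)[(8) + (2 + exp(-2*I*pi/5) + 3*exp(4*I*pi/5) + 2*exp(2*I*pi/5)) + (2 + 3*exp(-2*I*pi/5) + exp(-4*I*pi/5) + 2*exp(4*I*pi/5)) + (2 + 2*exp(-4*I*pi/5) + exp(4*I*pi/5) + 3*exp(2*I*pi/5)) + (2 + 2*exp(-2*I*pi/5) + 3*exp(-4*I*pi/5) + exp(2*I*pi/5))] = 10/5 = 2
  <chi_rho, chi_1> = (1/5)[1*(8)*conj(1) + 1*(2 + exp(-2*I*pi/5) + 3*exp(4*I*pi/5) + 2*exp(2*I*pi/5))*conj(exp(2*I*pi/5)) + 1*(2 + 3*exp(-2*I*pi/5) + exp(-4*I*pi/5) + 2*exp(4*I*pi/5))*conj(exp(4*I*pi/5)) + 1*(2 + 2*exp(-4*I*pi/5) + exp(4*I*pi/5) + 3*exp(2*I*pi/5))*conj(exp(-4*I*pi/5)) + 1*(2 + 2*exp(-2*I*pi/5) + 3*exp(-4*I*pi/5) + exp(2*I*pi/5))*conj(exp(-2*I*pi/5))]
      = (1/5)[(8) + (2 + 2*exp(-2*I*pi/5) + exp(-4*I*pi/5) + 3*exp(2*I*pi/5)) + (2 + 2*exp(-4*I*pi/5) + exp(2*I*pi/5) + 3*exp(4*I*pi/5)) + (2 + 3*exp(-4*I*pi/5) + exp(-2*I*pi/5) + 2*exp(4*I*pi/5)) + (2 + 3*exp(-2*I*pi/5) + exp(4*I*pi/5) + 2*exp(2*I*pi/5))] = 10/5 = 2
  <chi_rho, chi_2> = (1/5)[1*(8)*conj(1) + 1*(2 + exp(-2*I*pi/5) + 3*exp(4*I*pi/5) + 2*exp(2*I*pi/5))*conj(exp(4*I*pi/5)) + 1*(2 + 3*exp(-2*I*pi/5) + exp(-4*I*pi/5) + 2*exp(4*I*pi/5))*conj(exp(-2*I*pi/5)) + 1*(2 + 2*exp(-4*I*pi/5) + exp(4*I*pi/5) + 3*exp(2*I*pi/5))*conj(exp(2*I*pi/5)) + 1*(2 + 2*exp(-2*I*pi/5) + 3*exp(-4*I*pi/5) + exp(2*I*pi/5))*conj(exp(-4*I*pi/5))]
      = (1/5)[(8) + (3 + 2*exp(-2*I*pi/5) + 2*exp(-4*I*pi/5) + exp(4*I*pi/5)) + (3 + 2*exp(-4*I*pi/5) + exp(-2*I*pi/5) + 2*exp(2*I*pi/5)) + (3 + 2*exp(-2*I*pi/5) + exp(2*I*pi/5) + 2*exp(4*I*pi/5)) + (3 + exp(-4*I*pi/5) + 2*exp(4*I*pi/5) + 2*exp(2*I*pi/5))] = 15/5 = 3
  <chi_rho, chi_3> = (1/5)[1*(8)*conj(1) + 1*(2 + exp(-2*I*pi/5) + 3*exp(4*I*pi/5) + 2*exp(2*I*pi/5))*conj(exp(-4*I*pi/5)) + 1*(2 + 3*exp(-2*I*pi/5) + exp(-4*I*pi/5) + 2*exp(4*I*pi/5))*conj(exp(2*I*pi/5)) + 1*(2 + 2*exp(-4*I*pi/5) + exp(4*I*pi/5) + 3*exp(2*I*pi/5))*conj(exp(-2*I*pi/5)) + 1*(2 + 2*exp(-2*I*pi/5) + 3*exp(-4*I*pi/5) + exp(2*I*pi/5))*conj(exp(4*I*pi/5))]
      = (1/5)[(8) + (3*exp(-2*I*pi/5) + 2*exp(-4*I*pi/5) + exp(2*I*pi/5) + 2*exp(4*I*pi/5)) + (2*exp(-2*I*pi/5) + 3*exp(-4*I*pi/5) + exp(4*I*pi/5) + 2*exp(2*I*pi/5)) + (2*exp(-2*I*pi/5) + exp(-4*I*pi/5) + 3*exp(4*I*pi/5) + 2*exp(2*I*pi/5)) + (2*exp(-4*I*pi/5) + exp(-2*I*pi/5) + 2*exp(4*I*pi/5) + 3*exp(2*I*pi/5))] = 0/5 = 0
  <chi_rho, chi_4> = (1/5)[1*(8)*conj(1) + 1*(2 + exp(-2*I*pi/5) + 3*exp(4*I*pi/5) + 2*exp(2*I*pi/5))*conj(exp(-2*I*pi/5)) + 1*(2 + 3*exp(-2*I*pi/5) + exp(-4*I*pi/5) + 2*exp(4*I*pi/5))*conj(exp(-4*I*pi/5)) + 1*(2 + 2*exp(-4*I*pi/5) + exp(4*I*pi/5) + 3*exp(2*I*pi/5))*conj(exp(4*I*pi/5)) + 1*(2 + 2*exp(-2*I*pi/5) + 3*exp(-4*I*pi/5) + exp(2*I*pi/5))*conj(exp(2*I*pi/5))]
      = (1/5)[(8) + (1 + 3*exp(-4*I*pi/5) + 2*exp(4*I*pi/5) + 2*exp(2*I*pi/5)) + (1 + 2*exp(-2*I*pi/5) + 2*exp(4*I*pi/5) + 3*exp(2*I*pi/5)) + (1 + 3*exp(-2*I*pi/5) + 2*exp(-4*I*pi/5) + 2*exp(2*I*pi/5)) + (1 + 2*exp(-2*I*pi/5) + 2*exp(-4*I*pi/5) + 3*exp(4*I*pi/5))] = 5/5 = 1
(Exp terms are combined using exp(i*s)*conj(exp(i*t)) = exp(i*(s-t)), and sums of them are collapsed using the identity that for every m > 1 the m distinct m-th roots of unity sum to 0, e.g. 1 + exp(2*I*pi/3) + exp(-2*I*pi/3) = 0.)
Dimension check: dim(rho) = sum (mult * dim) = 2*1 + 2*1 + 3*1 + 0*1 + 1*1 = 8 = chi_rho(e) = 8.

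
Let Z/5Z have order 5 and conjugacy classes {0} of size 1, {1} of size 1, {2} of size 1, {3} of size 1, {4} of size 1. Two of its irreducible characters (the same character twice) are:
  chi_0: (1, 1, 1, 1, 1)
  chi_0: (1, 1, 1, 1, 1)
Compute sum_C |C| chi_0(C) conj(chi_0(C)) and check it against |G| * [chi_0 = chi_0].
Sum = 5 = |G| = 5; so <chi_0, chi_0> = 1 (norm-1 confirms irreducibility).

Reasoning: Compute term by term over conjugacy classes (|C| * chi_0(C) * conj(chi_0(C))):
  1*(1)*conj(1) + 1*(1)*conj(1) + 1*(1)*conj(1) + 1*(1)*conj(1) + 1*(1)*conj(1)
  = (1) + (1) + (1) + (1) + (1)
  = 5.
(Exp terms are combined using exp(i*s)*conj(exp(i*t)) = exp(i*(s-t)), and sums of them are collapsed using the identity that for every m > 1 the m distinct m-th roots of unity sum to 0, e.g. 1 + exp(2*I*pi/3) + exp(-2*I*pi/3) = 0.)
Dividing by |G| = 5 gives 5/5 = 1, matching the row-orthogonality relation <chi_0, chi_0> = [chi_0 = chi_0].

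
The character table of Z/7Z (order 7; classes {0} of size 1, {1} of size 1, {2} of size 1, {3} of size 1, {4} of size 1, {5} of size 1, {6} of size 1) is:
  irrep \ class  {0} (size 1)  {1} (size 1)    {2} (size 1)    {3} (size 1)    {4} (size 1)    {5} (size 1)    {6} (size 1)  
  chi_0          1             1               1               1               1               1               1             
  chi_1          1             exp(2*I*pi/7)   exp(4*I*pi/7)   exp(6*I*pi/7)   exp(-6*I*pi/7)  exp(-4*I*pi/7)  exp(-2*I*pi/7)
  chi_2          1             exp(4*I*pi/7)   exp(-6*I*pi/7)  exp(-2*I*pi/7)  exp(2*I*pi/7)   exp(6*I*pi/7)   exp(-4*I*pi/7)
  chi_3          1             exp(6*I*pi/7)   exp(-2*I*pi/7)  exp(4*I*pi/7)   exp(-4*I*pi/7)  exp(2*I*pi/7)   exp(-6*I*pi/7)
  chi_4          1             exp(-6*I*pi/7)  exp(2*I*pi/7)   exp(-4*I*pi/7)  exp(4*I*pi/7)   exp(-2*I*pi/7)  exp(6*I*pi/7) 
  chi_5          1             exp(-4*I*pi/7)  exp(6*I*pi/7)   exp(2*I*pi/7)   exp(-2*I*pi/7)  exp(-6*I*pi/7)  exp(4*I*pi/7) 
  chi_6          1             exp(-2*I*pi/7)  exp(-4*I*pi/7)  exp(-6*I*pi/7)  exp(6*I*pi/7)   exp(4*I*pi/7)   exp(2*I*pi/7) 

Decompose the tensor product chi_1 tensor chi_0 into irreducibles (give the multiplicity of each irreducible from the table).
chi_1 tensor chi_0 = chi_1 (all other irreducibles have multiplicity 0).

The character of a tensor product is the pointwise product (chi_1 * chi_0)(C) = chi_1(C) * chi_0(C):
  {0}: (1)*(1), {1}: (exp(2*I*pi/7))*(1), {2}: (exp(4*I*pi/7))*(1), {3}: (exp(6*I*pi/7))*(1), {4}: (exp(-6*I*pi/7))*(1), {5}: (exp(-4*I*pi/7))*(1), {6}: (exp(-2*I*pi/7))*(1)
so (chi_1 * chi_0) takes values
  {0} -> 1, {1} -> exp(2*I*pi/7), {2} -> exp(4*I*pi/7), {3} -> exp(6*I*pi/7), {4} -> exp(-6*I*pi/7), {5} -> exp(-4*I*pi/7), {6} -> exp(-2*I*pi/7).
Now take the inner product of this character with each irreducible chi from the table, <chi_1*chi_0, chi> = (1/7) sum_C |C| (chi_1*chi_0)(C) conj(chi(C)):
  <chi_1*chi_0, chi_0> = (1/7)[1*(1)*conj(1) + 1*(exp(2*I*pi/7))*conj(1) + 1*(exp(4*I*pi/7))*conj(1) + 1*(exp(6*I*pi/7))*conj(1) + 1*(exp(-6*I*pi/7))*conj(1) + 1*(exp(-4*I*pi/7))*conj(1) + 1*(exp(-2*I*pi/7))*conj(1)]
      = (1/7)[(1) + (exp(2*I*pi/7)) + (exp(4*I*pi/7)) + (exp(6*I*pi/7)) + (exp(-6*I*pi/7)) + (exp(-4*I*pi/7)) + (exp(-2*I*pi/7))] = 0/7 = 0
  <chi_1*chi_0, chi_1> = (1/7)[1*(1)*conj(1) + 1*(exp(2*I*pi/7))*conj(exp(2*I*pi/7)) + 1*(exp(4*I*pi/7))*conj(exp(4*I*pi/7)) + 1*(exp(6*I*pi/7))*conj(exp(6*I*pi/7)) + 1*(exp(-6*I*pi/7))*conj(exp(-6*I*pi/7)) + 1*(exp(-4*I*pi/7))*conj(exp(-4*I*pi/7)) + 1*(exp(-2*I*pi/7))*conj(exp(-2*I*pi/7))]
      = (1/7)[(1) + (1) + (1) + (1) + (1) + (1) + (1)] = 7/7 = 1
  <chi_1*chi_0, chi_2> = (1/7)[1*(1)*conj(1) + 1*(exp(2*I*pi/7))*conj(exp(4*I*pi/7)) + 1*(exp(4*I*pi/7))*conj(exp(-6*I*pi/7)) + 1*(exp(6*I*pi/7))*conj(exp(-2*I*pi/7)) + 1*(exp(-6*I*pi/7))*conj(exp(2*I*pi/7)) + 1*(exp(-4*I*pi/7))*conj(exp(6*I*pi/7)) + 1*(exp(-2*I*pi/7))*conj(exp(-4*I*pi/7))]
      = (1/7)[(1) + (exp(-2*I*pi/7)) + (exp(-4*I*pi/7)) + (exp(-6*I*pi/7)) + (exp(6*I*pi/7)) + (exp(4*I*pi/7)) + (exp(2*I*pi/7))] = 0/7 = 0
  <chi_1*chi_0, chi_3> = (1/7)[1*(1)*conj(1) + 1*(exp(2*I*pi/7))*conj(exp(6*I*pi/7)) + 1*(exp(4*I*pi/7))*conj(exp(-2*I*pi/7)) + 1*(exp(6*I*pi/7))*conj(exp(4*I*pi/7)) + 1*(exp(-6*I*pi/7))*conj(exp(-4*I*pi/7)) + 1*(exp(-4*I*pi/7))*conj(exp(2*I*pi/7)) + 1*(exp(-2*I*pi/7))*conj(exp(-6*I*pi/7))]
      = (1/7)[(1) + (exp(-4*I*pi/7)) + (exp(6*I*pi/7)) + (exp(2*I*pi/7)) + (exp(-2*I*pi/7)) + (exp(-6*I*pi/7)) + (exp(4*I*pi/7))] = 0/7 = 0
  <chi_1*chi_0, chi_4> = (1/7)[1*(1)*conj(1) + 1*(exp(2*I*pi/7))*conj(exp(-6*I*pi/7)) + 1*(exp(4*I*pi/7))*conj(exp(2*I*pi/7)) + 1*(exp(6*I*pi/7))*conj(exp(-4*I*pi/7)) + 1*(exp(-6*I*pi/7))*conj(exp(4*I*pi/7)) + 1*(exp(-4*I*pi/7))*conj(exp(-2*I*pi/7)) + 1*(exp(-2*I*pi/7))*conj(exp(6*I*pi/7))]
      = (1/7)[(1) + (exp(-6*I*pi/7)) + (exp(2*I*pi/7)) + (exp(-4*I*pi/7)) + (exp(4*I*pi/7)) + (exp(-2*I*pi/7)) + (exp(6*I*pi/7))] = 0/7 = 0
  <chi_1*chi_0, chi_5> = (1/7)[1*(1)*conj(1) + 1*(exp(2*I*pi/7))*conj(exp(-4*I*pi/7)) + 1*(exp(4*I*pi/7))*conj(exp(6*I*pi/7)) + 1*(exp(6*I*pi/7))*conj(exp(2*I*pi/7)) + 1*(exp(-6*I*pi/7))*conj(exp(-2*I*pi/7)) + 1*(exp(-4*I*pi/7))*conj(exp(-6*I*pi/7)) + 1*(exp(-2*I*pi/7))*conj(exp(4*I*pi/7))]
      = (1/7)[(1) + (exp(6*I*pi/7)) + (exp(-2*I*pi/7)) + (exp(4*I*pi/7)) + (exp(-4*I*pi/7)) + (exp(2*I*pi/7)) + (exp(-6*I*pi/7))] = 0/7 = 0
  <chi_1*chi_0, chi_6> = (1/7)[1*(1)*conj(1) + 1*(exp(2*I*pi/7))*conj(exp(-2*I*pi/7)) + 1*(exp(4*I*pi/7))*conj(exp(-4*I*pi/7)) + 1*(exp(6*I*pi/7))*conj(exp(-6*I*pi/7)) + 1*(exp(-6*I*pi/7))*conj(exp(6*I*pi/7)) + 1*(exp(-4*I*pi/7))*conj(exp(4*I*pi/7)) + 1*(exp(-2*I*pi/7))*conj(exp(2*I*pi/7))]
      = (1/7)[(1) + (exp(4*I*pi/7)) + (exp(-6*I*pi/7)) + (exp(-2*I*pi/7)) + (exp(2*I*pi/7)) + (exp(6*I*pi/7)) + (exp(-4*I*pi/7))] = 0/7 = 0
(Exp terms are combined using exp(i*s)*conj(exp(i*t)) = exp(i*(s-t)), and sums of them are collapsed using the identity that for every m > 1 the m distinct m-th roots of unity sum to 0, e.g. 1 + exp(2*I*pi/3) + exp(-2*I*pi/3) = 0.)
Hence the multiplicities are chi_1: 1. Dimension check: dim(chi_1)*dim(chi_0) = 1*1 = 1 and sum (mult * dim) = 1*1 = 1.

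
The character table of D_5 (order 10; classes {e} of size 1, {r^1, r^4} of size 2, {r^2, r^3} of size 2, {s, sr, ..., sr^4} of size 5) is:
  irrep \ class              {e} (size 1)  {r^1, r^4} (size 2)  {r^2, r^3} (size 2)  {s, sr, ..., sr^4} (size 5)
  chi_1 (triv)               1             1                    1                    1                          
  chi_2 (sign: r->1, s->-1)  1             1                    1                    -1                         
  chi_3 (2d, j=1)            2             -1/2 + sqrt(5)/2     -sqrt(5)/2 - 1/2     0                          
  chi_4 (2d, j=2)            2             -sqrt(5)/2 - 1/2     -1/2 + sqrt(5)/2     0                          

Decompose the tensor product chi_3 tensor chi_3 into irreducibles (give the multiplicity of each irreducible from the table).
chi_3 tensor chi_3 = chi_1 + chi_2 + chi_4 (all other irreducibles have multiplicity 0).

Explanation: The character of a tensor product is the pointwise product (chi_3 * chi_3)(C) = chi_3(C) * chi_3(C):
  {e}: (2)*(2), {r^1, r^4}: (-1/2 + sqrt(5)/2)*(-1/2 + sqrt(5)/2), {r^2, r^3}: (-sqrt(5)/2 - 1/2)*(-sqrt(5)/2 - 1/2), {s, sr, ..., sr^4}: (0)*(0)
so (chi_3 * chi_3) takes values
  {e} -> 4, {r^1, r^4} -> 3/2 - sqrt(5)/2, {r^2, r^3} -> sqrt(5)/2 + 3/2, {s, sr, ..., sr^4} -> 0.
Now take the inner product of this character with each irreducible chi from the table, <chi_3*chi_3, chi> = (1/10) sum_C |C| (chi_3*chi_3)(C) conj(chi(C)):
  <chi_3*chi_3, chi_1> = (1/10)[1*(4)*conj(1) + 2*(3/2 - sqrt(5)/2)*conj(1) + 2*(sqrt(5)/2 + 3/2)*conj(1) + 5*(0)*conj(1)]
      = (1/10)[(4) + (3 - sqrt(5)) + (sqrt(5) + 3) + (0)] = 10/10 = 1
  <chi_3*chi_3, chi_2> = (1/10)[1*(4)*conj(1) + 2*(3/2 - sqrt(5)/2)*conj(1) + 2*(sqrt(5)/2 + 3/2)*conj(1) + 5*(0)*conj(-1)]
      = (1/10)[(4) + (3 - sqrt(5)) + (sqrt(5) + 3) + (0)] = 10/10 = 1
  <chi_3*chi_3, chi_3> = (1/10)[1*(4)*conj(2) + 2*(3/2 - sqrt(5)/2)*conj(-1/2 + sqrt(5)/2) + 2*(sqrt(5)/2 + 3/2)*conj(-sqrt(5)/2 - 1/2) + 5*(0)*conj(0)]
      = (1/10)[(8) + (-4 + 2*sqrt(5)) + (-2*sqrt(5) - 4) + (0)] = 0/10 = 0
  <chi_3*chi_3, chi_4> = (1/10)[1*(4)*conj(2) + 2*(3/2 - sqrt(5)/2)*conj(-sqrt(5)/2 - 1/2) + 2*(sqrt(5)/2 + 3/2)*conj(-1/2 + sqrt(5)/2) + 5*(0)*conj(0)]
      = (1/10)[(8) + (1 - sqrt(5)) + (1 + sqrt(5)) + (0)] = 10/10 = 1
Hence the multiplicities are chi_1: 1, chi_2: 1, chi_4: 1. Dimension check: dim(chi_3)*dim(chi_3) = 2*2 = 4 and sum (mult * dim) = 1*1 + 1*1 + 1*2 = 4.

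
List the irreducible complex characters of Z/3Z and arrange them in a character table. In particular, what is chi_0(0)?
Character table of Z/3Z (irreps indexed chi_0,...,chi_2 with chi_k(m) = zeta_3^(k*m), zeta_3 = exp(2*pi*i/3)):
  irrep \ class  {0} (size 1)  {1} (size 1)    {2} (size 1)  
  chi_0          1             1               1             
  chi_1          1             exp(2*I*pi/3)   exp(-2*I*pi/3)
  chi_2          1             exp(-2*I*pi/3)  exp(2*I*pi/3) 

Spot check: chi_0(0) = zeta_3^(0*0) = zeta_3^0 = 1.

Details: Z/3Z is abelian, so all 3 irreducible complex representations are 1-dimensional. They are given by chi_k(m) = zeta_3^(k*m) for k = 0,...,2. Row orthogonality: sum_m chi_k(m) conj(chi_l(m)) = 3 * [k = l].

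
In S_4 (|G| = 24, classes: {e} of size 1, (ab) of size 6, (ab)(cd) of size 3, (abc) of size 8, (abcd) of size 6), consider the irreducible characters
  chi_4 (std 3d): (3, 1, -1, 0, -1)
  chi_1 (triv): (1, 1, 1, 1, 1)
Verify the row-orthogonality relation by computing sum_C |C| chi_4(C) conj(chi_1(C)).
Sum = 0; so <chi_4, chi_1> = 0 (distinct irreducibles are orthogonal).

Compute term by term over conjugacy classes (|C| * chi_4(C) * conj(chi_1(C))):
  1*(3)*conj(1) + 6*(1)*conj(1) + 3*(-1)*conj(1) + 8*(0)*conj(1) + 6*(-1)*conj(1)
  = (3) + (6) + (-3) + (0) + (-6)
  = 0.
Dividing by |G| = 24 gives 0/24 = 0, matching the row-orthogonality relation <chi_4, chi_1> = [chi_4 = chi_1].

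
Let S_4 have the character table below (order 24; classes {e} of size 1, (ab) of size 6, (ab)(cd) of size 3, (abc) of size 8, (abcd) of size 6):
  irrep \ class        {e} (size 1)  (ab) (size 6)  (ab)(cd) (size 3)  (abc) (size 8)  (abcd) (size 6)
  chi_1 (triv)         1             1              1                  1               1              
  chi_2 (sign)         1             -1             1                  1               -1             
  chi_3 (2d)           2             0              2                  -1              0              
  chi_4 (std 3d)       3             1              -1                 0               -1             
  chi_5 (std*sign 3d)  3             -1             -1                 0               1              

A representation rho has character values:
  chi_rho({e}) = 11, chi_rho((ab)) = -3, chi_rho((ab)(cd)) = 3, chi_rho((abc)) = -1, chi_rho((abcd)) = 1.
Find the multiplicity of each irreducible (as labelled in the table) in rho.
Multiplicities: chi_1: 0, chi_2: 1, chi_3: 2, chi_4: 0, chi_5: 2.

Explanation: Use <chi_rho, chi> = (1/|G|) sum_C |C| * chi_rho(C) * conj(chi(C)) with |G| = 24 for each irreducible chi in the table:
  <chi_rho, chi_1> = (1/24)[1*(11)*conj(1) + 6*(-3)*conj(1) + 3*(3)*conj(1) + 8*(-1)*conj(1) + 6*(1)*conj(1)]
      = (1/24)[(11) + (-18) + (9) + (-8) + (6)] = 0/24 = 0
  <chi_rho, chi_2> = (1/24)[1*(11)*conj(1) + 6*(-3)*conj(-1) + 3*(3)*conj(1) + 8*(-1)*conj(1) + 6*(1)*conj(-1)]
      = (1/24)[(11) + (18) + (9) + (-8) + (-6)] = 24/24 = 1
  <chi_rho, chi_3> = (1/24)[1*(11)*conj(2) + 6*(-3)*conj(0) + 3*(3)*conj(2) + 8*(-1)*conj(-1) + 6*(1)*conj(0)]
      = (1/24)[(22) + (0) + (18) + (8) + (0)] = 48/24 = 2
  <chi_rho, chi_4> = (1/24)[1*(11)*conj(3) + 6*(-3)*conj(1) + 3*(3)*conj(-1) + 8*(-1)*conj(0) + 6*(1)*conj(-1)]
      = (1/24)[(33) + (-18) + (-9) + (0) + (-6)] = 0/24 = 0
  <chi_rho, chi_5> = (1/24)[1*(11)*conj(3) + 6*(-3)*conj(-1) + 3*(3)*conj(-1) + 8*(-1)*conj(0) + 6*(1)*conj(1)]
      = (1/24)[(33) + (18) + (-9) + (0) + (6)] = 48/24 = 2
Dimension check: dim(rho) = sum (mult * dim) = 0*1 + 1*1 + 2*2 + 0*3 + 2*3 = 11 = chi_rho(e) = 11.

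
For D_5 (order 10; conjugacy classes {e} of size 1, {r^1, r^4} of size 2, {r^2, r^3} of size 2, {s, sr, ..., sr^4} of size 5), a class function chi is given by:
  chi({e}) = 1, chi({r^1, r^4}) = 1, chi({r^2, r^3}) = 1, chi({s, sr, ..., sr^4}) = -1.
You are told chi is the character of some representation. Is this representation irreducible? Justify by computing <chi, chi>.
Irreducible: <chi, chi> = 1.

Why: <chi, chi> = (1/|G|) sum_C |C| * |chi(C)|^2 = (1/10)[1*|1|^2 + 2*|1|^2 + 2*|1|^2 + 5*|-1|^2]
  = (1/10)[(1) + (2) + (2) + (5)] = 10/10 = 1.
A character is irreducible iff <chi, chi> = 1, so this representation is irreducible.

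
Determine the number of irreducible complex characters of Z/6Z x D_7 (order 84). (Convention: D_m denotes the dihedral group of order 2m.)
30

Why: The number of irreducible complex representations of a finite group equals its number of conjugacy classes. For a direct product, #classes(G x H) = #classes(G) * #classes(H). Z/6Z has 6 classes (abelian), D_7 has 5 classes, so 6 * 5 = 30, so Z/6Z x D_7 (order 84) has exactly 30 irreducible complex representations.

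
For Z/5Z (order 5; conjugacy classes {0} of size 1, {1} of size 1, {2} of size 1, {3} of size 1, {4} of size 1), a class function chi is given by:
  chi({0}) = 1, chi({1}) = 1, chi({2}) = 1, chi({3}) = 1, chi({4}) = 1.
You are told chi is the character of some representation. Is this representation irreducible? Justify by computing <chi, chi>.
Irreducible: <chi, chi> = 1.

Proof sketch: <chi, chi> = (1/|G|) sum_C |C| * |chi(C)|^2 = (1/5)[1*|1|^2 + 1*|1|^2 + 1*|1|^2 + 1*|1|^2 + 1*|1|^2]
  = (1/5)[(1) + (1) + (1) + (1) + (1)] = 5/5 = 1.
(Exp terms are combined using exp(i*s)*conj(exp(i*t)) = exp(i*(s-t)), and sums of them are collapsed using the identity that for every m > 1 the m distinct m-th roots of unity sum to 0, e.g. 1 + exp(2*I*pi/3) + exp(-2*I*pi/3) = 0.)
A character is irreducible iff <chi, chi> = 1, so this representation is irreducible.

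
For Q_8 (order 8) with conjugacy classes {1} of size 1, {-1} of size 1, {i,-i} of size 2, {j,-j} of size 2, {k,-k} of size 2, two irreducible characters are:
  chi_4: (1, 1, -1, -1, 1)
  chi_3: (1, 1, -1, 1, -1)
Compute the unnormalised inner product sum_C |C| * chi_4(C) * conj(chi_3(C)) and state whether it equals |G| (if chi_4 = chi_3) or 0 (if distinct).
Sum = 0; so <chi_4, chi_3> = 0 (distinct irreducibles are orthogonal).

Proof sketch: Compute term by term over conjugacy classes (|C| * chi_4(C) * conj(chi_3(C))):
  1*(1)*conj(1) + 1*(1)*conj(1) + 2*(-1)*conj(-1) + 2*(-1)*conj(1) + 2*(1)*conj(-1)
  = (1) + (1) + (2) + (-2) + (-2)
  = 0.
Dividing by |G| = 8 gives 0/8 = 0, matching the row-orthogonality relation <chi_4, chi_3> = [chi_4 = chi_3].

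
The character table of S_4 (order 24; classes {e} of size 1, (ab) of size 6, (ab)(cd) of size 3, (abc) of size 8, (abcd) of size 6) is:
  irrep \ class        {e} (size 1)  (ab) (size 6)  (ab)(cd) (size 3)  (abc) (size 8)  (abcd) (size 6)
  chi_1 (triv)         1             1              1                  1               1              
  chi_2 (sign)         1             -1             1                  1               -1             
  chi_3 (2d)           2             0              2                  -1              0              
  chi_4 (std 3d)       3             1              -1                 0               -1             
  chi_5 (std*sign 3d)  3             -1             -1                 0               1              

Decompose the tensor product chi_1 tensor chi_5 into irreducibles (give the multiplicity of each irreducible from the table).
chi_1 tensor chi_5 = chi_5 (all other irreducibles have multiplicity 0).

Working: The character of a tensor product is the pointwise product (chi_1 * chi_5)(C) = chi_1(C) * chi_5(C):
  {e}: (1)*(3), (ab): (1)*(-1), (ab)(cd): (1)*(-1), (abc): (1)*(0), (abcd): (1)*(1)
so (chi_1 * chi_5) takes values
  {e} -> 3, (ab) -> -1, (ab)(cd) -> -1, (abc) -> 0, (abcd) -> 1.
Now take the inner product of this character with each irreducible chi from the table, <chi_1*chi_5, chi> = (1/24) sum_C |C| (chi_1*chi_5)(C) conj(chi(C)):
  <chi_1*chi_5, chi_1> = (1/24)[1*(3)*conj(1) + 6*(-1)*conj(1) + 3*(-1)*conj(1) + 8*(0)*conj(1) + 6*(1)*conj(1)]
      = (1/24)[(3) + (-6) + (-3) + (0) + (6)] = 0/24 = 0
  <chi_1*chi_5, chi_2> = (1/24)[1*(3)*conj(1) + 6*(-1)*conj(-1) + 3*(-1)*conj(1) + 8*(0)*conj(1) + 6*(1)*conj(-1)]
      = (1/24)[(3) + (6) + (-3) + (0) + (-6)] = 0/24 = 0
  <chi_1*chi_5, chi_3> = (1/24)[1*(3)*conj(2) + 6*(-1)*conj(0) + 3*(-1)*conj(2) + 8*(0)*conj(-1) + 6*(1)*conj(0)]
      = (1/24)[(6) + (0) + (-6) + (0) + (0)] = 0/24 = 0
  <chi_1*chi_5, chi_4> = (1/24)[1*(3)*conj(3) + 6*(-1)*conj(1) + 3*(-1)*conj(-1) + 8*(0)*conj(0) + 6*(1)*conj(-1)]
      = (1/24)[(9) + (-6) + (3) + (0) + (-6)] = 0/24 = 0
  <chi_1*chi_5, chi_5> = (1/24)[1*(3)*conj(3) + 6*(-1)*conj(-1) + 3*(-1)*conj(-1) + 8*(0)*conj(0) + 6*(1)*conj(1)]
      = (1/24)[(9) + (6) + (3) + (0) + (6)] = 24/24 = 1
Hence the multiplicities are chi_5: 1. Dimension check: dim(chi_1)*dim(chi_5) = 1*3 = 3 and sum (mult * dim) = 1*3 = 3.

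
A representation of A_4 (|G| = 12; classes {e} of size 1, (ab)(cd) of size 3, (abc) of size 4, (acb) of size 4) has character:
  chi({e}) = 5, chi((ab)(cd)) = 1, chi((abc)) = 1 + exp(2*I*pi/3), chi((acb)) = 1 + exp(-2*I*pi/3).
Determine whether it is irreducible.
Not irreducible (reducible): <chi, chi> = 3 > 1.

Details: <chi, chi> = (1/|G|) sum_C |C| * |chi(C)|^2 = (1/12)[1*|5|^2 + 3*|1|^2 + 4*|1 + exp(2*I*pi/3)|^2 + 4*|1 + exp(-2*I*pi/3)|^2]
  = (1/12)[(25) + (3) + (4) + (4)] = 36/12 = 3.
(Exp terms are combined using exp(i*s)*conj(exp(i*t)) = exp(i*(s-t)), and sums of them are collapsed using the identity that for every m > 1 the m distinct m-th roots of unity sum to 0, e.g. 1 + exp(2*I*pi/3) + exp(-2*I*pi/3) = 0.)
A character is irreducible iff <chi, chi> = 1, so this representation is reducible.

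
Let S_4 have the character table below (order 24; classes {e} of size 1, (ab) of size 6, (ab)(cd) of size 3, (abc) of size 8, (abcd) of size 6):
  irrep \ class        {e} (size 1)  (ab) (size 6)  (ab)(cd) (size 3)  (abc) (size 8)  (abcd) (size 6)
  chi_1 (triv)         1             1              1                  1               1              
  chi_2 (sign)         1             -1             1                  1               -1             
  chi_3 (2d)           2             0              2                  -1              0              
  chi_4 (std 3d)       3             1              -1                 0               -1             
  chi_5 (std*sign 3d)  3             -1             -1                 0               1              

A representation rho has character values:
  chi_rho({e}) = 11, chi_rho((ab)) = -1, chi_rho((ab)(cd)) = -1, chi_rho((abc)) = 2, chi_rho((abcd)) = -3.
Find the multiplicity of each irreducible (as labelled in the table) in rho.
Multiplicities: chi_1: 0, chi_2: 2, chi_3: 0, chi_4: 2, chi_5: 1.

Argument: Use <chi_rho, chi> = (1/|G|) sum_C |C| * chi_rho(C) * conj(chi(C)) with |G| = 24 for each irreducible chi in the table:
  <chi_rho, chi_1> = (1/24)[1*(11)*conj(1) + 6*(-1)*conj(1) + 3*(-1)*conj(1) + 8*(2)*conj(1) + 6*(-3)*conj(1)]
      = (1/24)[(11) + (-6) + (-3) + (16) + (-18)] = 0/24 = 0
  <chi_rho, chi_2> = (1/24)[1*(11)*conj(1) + 6*(-1)*conj(-1) + 3*(-1)*conj(1) + 8*(2)*conj(1) + 6*(-3)*conj(-1)]
      = (1/24)[(11) + (6) + (-3) + (16) + (18)] = 48/24 = 2
  <chi_rho, chi_3> = (1/24)[1*(11)*conj(2) + 6*(-1)*conj(0) + 3*(-1)*conj(2) + 8*(2)*conj(-1) + 6*(-3)*conj(0)]
      = (1/24)[(22) + (0) + (-6) + (-16) + (0)] = 0/24 = 0
  <chi_rho, chi_4> = (1/24)[1*(11)*conj(3) + 6*(-1)*conj(1) + 3*(-1)*conj(-1) + 8*(2)*conj(0) + 6*(-3)*conj(-1)]
      = (1/24)[(33) + (-6) + (3) + (0) + (18)] = 48/24 = 2
  <chi_rho, chi_5> = (1/24)[1*(11)*conj(3) + 6*(-1)*conj(-1) + 3*(-1)*conj(-1) + 8*(2)*conj(0) + 6*(-3)*conj(1)]
      = (1/24)[(33) + (6) + (3) + (0) + (-18)] = 24/24 = 1
Dimension check: dim(rho) = sum (mult * dim) = 0*1 + 2*1 + 0*2 + 2*3 + 1*3 = 11 = chi_rho(e) = 11.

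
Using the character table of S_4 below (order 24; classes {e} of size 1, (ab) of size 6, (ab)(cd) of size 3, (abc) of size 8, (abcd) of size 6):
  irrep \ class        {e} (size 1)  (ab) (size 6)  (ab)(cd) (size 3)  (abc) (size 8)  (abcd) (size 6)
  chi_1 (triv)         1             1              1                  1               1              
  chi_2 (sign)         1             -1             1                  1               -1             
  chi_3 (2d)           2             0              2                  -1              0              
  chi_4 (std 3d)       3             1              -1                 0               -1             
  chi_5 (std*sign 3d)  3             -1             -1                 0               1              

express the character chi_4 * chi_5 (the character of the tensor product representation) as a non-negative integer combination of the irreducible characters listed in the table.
chi_4 tensor chi_5 = chi_2 + chi_3 + chi_4 + chi_5 (all other irreducibles have multiplicity 0).

Working: The character of a tensor product is the pointwise product (chi_4 * chi_5)(C) = chi_4(C) * chi_5(C):
  {e}: (3)*(3), (ab): (1)*(-1), (ab)(cd): (-1)*(-1), (abc): (0)*(0), (abcd): (-1)*(1)
so (chi_4 * chi_5) takes values
  {e} -> 9, (ab) -> -1, (ab)(cd) -> 1, (abc) -> 0, (abcd) -> -1.
Now take the inner product of this character with each irreducible chi from the table, <chi_4*chi_5, chi> = (1/24) sum_C |C| (chi_4*chi_5)(C) conj(chi(C)):
  <chi_4*chi_5, chi_1> = (1/24)[1*(9)*conj(1) + 6*(-1)*conj(1) + 3*(1)*conj(1) + 8*(0)*conj(1) + 6*(-1)*conj(1)]
      = (1/24)[(9) + (-6) + (3) + (0) + (-6)] = 0/24 = 0
  <chi_4*chi_5, chi_2> = (1/24)[1*(9)*conj(1) + 6*(-1)*conj(-1) + 3*(1)*conj(1) + 8*(0)*conj(1) + 6*(-1)*conj(-1)]
      = (1/24)[(9) + (6) + (3) + (0) + (6)] = 24/24 = 1
  <chi_4*chi_5, chi_3> = (1/24)[1*(9)*conj(2) + 6*(-1)*conj(0) + 3*(1)*conj(2) + 8*(0)*conj(-1) + 6*(-1)*conj(0)]
      = (1/24)[(18) + (0) + (6) + (0) + (0)] = 24/24 = 1
  <chi_4*chi_5, chi_4> = (1/24)[1*(9)*conj(3) + 6*(-1)*conj(1) + 3*(1)*conj(-1) + 8*(0)*conj(0) + 6*(-1)*conj(-1)]
      = (1/24)[(27) + (-6) + (-3) + (0) + (6)] = 24/24 = 1
  <chi_4*chi_5, chi_5> = (1/24)[1*(9)*conj(3) + 6*(-1)*conj(-1) + 3*(1)*conj(-1) + 8*(0)*conj(0) + 6*(-1)*conj(1)]
      = (1/24)[(27) + (6) + (-3) + (0) + (-6)] = 24/24 = 1
Hence the multiplicities are chi_2: 1, chi_3: 1, chi_4: 1, chi_5: 1. Dimension check: dim(chi_4)*dim(chi_5) = 3*3 = 9 and sum (mult * dim) = 1*1 + 1*2 + 1*3 + 1*3 = 9.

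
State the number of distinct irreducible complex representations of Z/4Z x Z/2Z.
8

Derivation: The number of irreducible complex representations of a finite group equals its number of conjugacy classes. Z/4Z x Z/2Z is abelian of order 8, so every element is its own conjugacy class: 8 classes, so Z/4Z x Z/2Z (order 8) has exactly 8 irreducible complex representations.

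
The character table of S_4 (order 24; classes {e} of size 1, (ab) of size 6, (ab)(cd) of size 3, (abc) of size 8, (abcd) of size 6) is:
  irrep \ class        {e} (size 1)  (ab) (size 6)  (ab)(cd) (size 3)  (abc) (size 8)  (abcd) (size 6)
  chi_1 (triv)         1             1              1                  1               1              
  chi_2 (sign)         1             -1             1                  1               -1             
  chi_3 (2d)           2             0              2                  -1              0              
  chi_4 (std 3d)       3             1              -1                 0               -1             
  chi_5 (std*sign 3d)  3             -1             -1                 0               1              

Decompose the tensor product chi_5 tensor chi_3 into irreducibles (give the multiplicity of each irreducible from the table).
chi_5 tensor chi_3 = chi_4 + chi_5 (all other irreducibles have multiplicity 0).

The character of a tensor product is the pointwise product (chi_5 * chi_3)(C) = chi_5(C) * chi_3(C):
  {e}: (3)*(2), (ab): (-1)*(0), (ab)(cd): (-1)*(2), (abc): (0)*(-1), (abcd): (1)*(0)
so (chi_5 * chi_3) takes values
  {e} -> 6, (ab) -> 0, (ab)(cd) -> -2, (abc) -> 0, (abcd) -> 0.
Now take the inner product of this character with each irreducible chi from the table, <chi_5*chi_3, chi> = (1/24) sum_C |C| (chi_5*chi_3)(C) conj(chi(C)):
  <chi_5*chi_3, chi_1> = (1/24)[1*(6)*conj(1) + 6*(0)*conj(1) + 3*(-2)*conj(1) + 8*(0)*conj(1) + 6*(0)*conj(1)]
      = (1/24)[(6) + (0) + (-6) + (0) + (0)] = 0/24 = 0
  <chi_5*chi_3, chi_2> = (1/24)[1*(6)*conj(1) + 6*(0)*conj(-1) + 3*(-2)*conj(1) + 8*(0)*conj(1) + 6*(0)*conj(-1)]
      = (1/24)[(6) + (0) + (-6) + (0) + (0)] = 0/24 = 0
  <chi_5*chi_3, chi_3> = (1/24)[1*(6)*conj(2) + 6*(0)*conj(0) + 3*(-2)*conj(2) + 8*(0)*conj(-1) + 6*(0)*conj(0)]
      = (1/24)[(12) + (0) + (-12) + (0) + (0)] = 0/24 = 0
  <chi_5*chi_3, chi_4> = (1/24)[1*(6)*conj(3) + 6*(0)*conj(1) + 3*(-2)*conj(-1) + 8*(0)*conj(0) + 6*(0)*conj(-1)]
      = (1/24)[(18) + (0) + (6) + (0) + (0)] = 24/24 = 1
  <chi_5*chi_3, chi_5> = (1/24)[1*(6)*conj(3) + 6*(0)*conj(-1) + 3*(-2)*conj(-1) + 8*(0)*conj(0) + 6*(0)*conj(1)]
      = (1/24)[(18) + (0) + (6) + (0) + (0)] = 24/24 = 1
Hence the multiplicities are chi_4: 1, chi_5: 1. Dimension check: dim(chi_5)*dim(chi_3) = 3*2 = 6 and sum (mult * dim) = 1*3 + 1*3 = 6.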